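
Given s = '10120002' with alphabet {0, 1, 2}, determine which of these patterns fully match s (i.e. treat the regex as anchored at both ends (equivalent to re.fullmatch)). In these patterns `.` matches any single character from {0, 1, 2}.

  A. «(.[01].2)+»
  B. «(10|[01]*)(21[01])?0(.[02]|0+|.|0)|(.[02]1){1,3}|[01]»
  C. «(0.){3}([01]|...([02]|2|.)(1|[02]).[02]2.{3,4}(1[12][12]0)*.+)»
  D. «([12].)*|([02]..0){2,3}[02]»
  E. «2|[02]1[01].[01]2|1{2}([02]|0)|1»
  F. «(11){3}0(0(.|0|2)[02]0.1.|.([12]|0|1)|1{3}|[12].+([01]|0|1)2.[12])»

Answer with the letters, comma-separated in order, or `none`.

A → match
B → no match
C → no match — must start with '0'
D → no match
E → no match
F → no match — must start with '11'

A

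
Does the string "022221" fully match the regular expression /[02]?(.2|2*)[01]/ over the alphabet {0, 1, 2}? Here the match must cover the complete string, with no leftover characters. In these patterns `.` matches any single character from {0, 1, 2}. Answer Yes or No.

Yes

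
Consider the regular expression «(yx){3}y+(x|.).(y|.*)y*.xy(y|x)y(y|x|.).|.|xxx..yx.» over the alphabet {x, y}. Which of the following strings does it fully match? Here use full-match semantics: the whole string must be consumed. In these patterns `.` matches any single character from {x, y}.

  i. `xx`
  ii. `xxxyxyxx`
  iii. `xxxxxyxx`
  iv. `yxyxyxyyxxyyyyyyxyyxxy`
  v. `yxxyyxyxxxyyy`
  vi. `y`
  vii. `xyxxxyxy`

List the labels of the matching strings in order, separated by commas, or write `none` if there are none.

ii, iii, vi

i → no match
ii → match
iii → match
iv → no match
v → no match
vi → match
vii → no match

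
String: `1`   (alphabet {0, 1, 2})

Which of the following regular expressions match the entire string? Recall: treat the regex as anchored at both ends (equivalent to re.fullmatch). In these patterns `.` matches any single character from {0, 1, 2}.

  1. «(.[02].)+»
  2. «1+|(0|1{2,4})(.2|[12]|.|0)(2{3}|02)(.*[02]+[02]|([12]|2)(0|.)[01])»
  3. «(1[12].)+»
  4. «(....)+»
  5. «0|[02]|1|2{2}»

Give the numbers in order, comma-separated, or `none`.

1 → no match
2 → match
3 → no match
4 → no match
5 → match

2, 5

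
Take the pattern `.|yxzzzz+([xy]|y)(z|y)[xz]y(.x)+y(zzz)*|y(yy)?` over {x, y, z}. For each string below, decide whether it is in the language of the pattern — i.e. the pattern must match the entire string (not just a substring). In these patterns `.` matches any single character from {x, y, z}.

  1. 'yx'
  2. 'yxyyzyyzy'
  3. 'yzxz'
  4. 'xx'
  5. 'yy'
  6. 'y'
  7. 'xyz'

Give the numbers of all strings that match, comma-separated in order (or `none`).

6

1 → no match
2 → no match
3 → no match
4 → no match
5 → no match
6 → match
7 → no match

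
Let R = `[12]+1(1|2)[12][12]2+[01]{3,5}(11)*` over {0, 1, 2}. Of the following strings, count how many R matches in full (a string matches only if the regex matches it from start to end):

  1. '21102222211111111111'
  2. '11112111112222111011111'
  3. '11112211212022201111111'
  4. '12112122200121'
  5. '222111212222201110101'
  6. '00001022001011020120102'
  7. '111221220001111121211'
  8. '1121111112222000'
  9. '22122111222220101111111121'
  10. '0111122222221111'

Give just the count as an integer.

2

1 → no match
2 → match
3 → no match
4 → no match
5 → no match
6 → no match
7 → no match
8 → match
9 → no match
10 → no match
Total matched: 2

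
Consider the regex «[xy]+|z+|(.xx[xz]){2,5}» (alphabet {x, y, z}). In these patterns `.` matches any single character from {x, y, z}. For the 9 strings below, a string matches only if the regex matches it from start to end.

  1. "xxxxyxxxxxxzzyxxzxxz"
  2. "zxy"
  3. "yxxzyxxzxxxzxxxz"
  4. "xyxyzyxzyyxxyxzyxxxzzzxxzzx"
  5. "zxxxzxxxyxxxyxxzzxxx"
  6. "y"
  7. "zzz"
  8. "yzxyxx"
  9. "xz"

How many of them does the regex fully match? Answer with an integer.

4

1 → no match
2 → no match
3 → match
4 → no match
5 → match
6 → match
7 → match
8 → no match
9 → no match
Total matched: 4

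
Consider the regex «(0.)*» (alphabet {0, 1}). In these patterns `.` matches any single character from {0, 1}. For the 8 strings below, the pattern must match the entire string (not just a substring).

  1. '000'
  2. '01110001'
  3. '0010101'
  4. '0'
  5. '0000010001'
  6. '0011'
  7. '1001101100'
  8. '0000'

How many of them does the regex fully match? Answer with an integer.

2

1. '000' → no match
2. '01110001' → no match
3. '0010101' → no match
4. '0' → no match
5. '0000010001' → match
6. '0011' → no match
7. '1001101100' → no match
8. '0000' → match
Total matched: 2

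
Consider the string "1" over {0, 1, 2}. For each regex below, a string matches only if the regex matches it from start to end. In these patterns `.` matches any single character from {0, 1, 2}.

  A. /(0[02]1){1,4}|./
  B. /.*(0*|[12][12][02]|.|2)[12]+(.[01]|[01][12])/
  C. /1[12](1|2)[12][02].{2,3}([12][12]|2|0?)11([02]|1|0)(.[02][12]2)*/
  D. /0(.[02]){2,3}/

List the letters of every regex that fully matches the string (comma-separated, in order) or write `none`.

A → match
B → no match
C → no match
D → no match — must start with "0"

A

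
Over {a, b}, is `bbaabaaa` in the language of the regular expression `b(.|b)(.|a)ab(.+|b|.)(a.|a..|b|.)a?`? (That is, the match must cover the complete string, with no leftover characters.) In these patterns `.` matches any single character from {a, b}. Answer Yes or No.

Yes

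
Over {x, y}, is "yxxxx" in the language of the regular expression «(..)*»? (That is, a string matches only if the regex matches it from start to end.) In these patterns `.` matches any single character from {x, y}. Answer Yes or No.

No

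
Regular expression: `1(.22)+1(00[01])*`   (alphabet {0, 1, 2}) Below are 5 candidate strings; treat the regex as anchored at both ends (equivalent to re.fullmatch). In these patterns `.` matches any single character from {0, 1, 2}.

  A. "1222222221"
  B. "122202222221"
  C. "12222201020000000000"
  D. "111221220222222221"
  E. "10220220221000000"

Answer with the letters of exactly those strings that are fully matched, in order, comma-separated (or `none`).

A. "1222222221" → no match
B. "122202222221" → no match
C → no match
D → no match
E → match

E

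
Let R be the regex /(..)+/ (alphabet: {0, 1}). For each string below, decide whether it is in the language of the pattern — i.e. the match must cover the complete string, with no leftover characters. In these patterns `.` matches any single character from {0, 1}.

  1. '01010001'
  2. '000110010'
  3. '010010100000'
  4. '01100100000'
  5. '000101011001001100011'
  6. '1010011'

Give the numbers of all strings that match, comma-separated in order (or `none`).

1, 3

1 → match
2 → no match
3 → match
4 → no match
5 → no match
6 → no match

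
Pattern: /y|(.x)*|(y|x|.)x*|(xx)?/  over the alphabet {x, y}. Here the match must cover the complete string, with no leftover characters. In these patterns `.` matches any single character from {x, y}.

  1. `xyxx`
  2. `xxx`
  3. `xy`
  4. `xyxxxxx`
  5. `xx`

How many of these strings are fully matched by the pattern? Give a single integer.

1 → no match
2 → match
3 → no match
4 → no match
5 → match
Total matched: 2

2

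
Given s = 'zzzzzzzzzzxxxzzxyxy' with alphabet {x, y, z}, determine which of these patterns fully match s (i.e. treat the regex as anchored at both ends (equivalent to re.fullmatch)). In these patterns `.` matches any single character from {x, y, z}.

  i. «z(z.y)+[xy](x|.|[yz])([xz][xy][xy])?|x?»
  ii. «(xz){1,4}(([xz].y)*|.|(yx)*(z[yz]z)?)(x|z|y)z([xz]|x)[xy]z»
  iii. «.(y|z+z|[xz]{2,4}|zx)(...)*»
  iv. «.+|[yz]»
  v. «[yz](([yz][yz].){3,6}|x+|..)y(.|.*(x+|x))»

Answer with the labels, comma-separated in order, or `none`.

i → no match
ii → no match — must start with 'xz'
iii → match
iv → match
v → no match

iii, iv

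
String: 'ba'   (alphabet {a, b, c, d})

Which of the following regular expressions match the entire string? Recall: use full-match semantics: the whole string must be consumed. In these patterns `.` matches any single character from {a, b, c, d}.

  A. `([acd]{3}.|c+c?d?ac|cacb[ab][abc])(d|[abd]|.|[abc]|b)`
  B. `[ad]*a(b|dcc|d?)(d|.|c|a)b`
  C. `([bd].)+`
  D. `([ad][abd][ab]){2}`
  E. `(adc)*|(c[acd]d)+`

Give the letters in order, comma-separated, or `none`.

C

A → no match
B → no match — must end with 'b'
C → match
D → no match
E → no match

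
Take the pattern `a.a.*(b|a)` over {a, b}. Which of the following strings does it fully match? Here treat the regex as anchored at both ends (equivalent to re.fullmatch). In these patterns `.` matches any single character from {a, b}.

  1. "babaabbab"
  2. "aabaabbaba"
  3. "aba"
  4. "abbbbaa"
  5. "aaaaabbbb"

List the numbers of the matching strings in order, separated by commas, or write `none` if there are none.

1 → no match — must start with "a"
2 → no match
3 → no match
4 → no match
5 → match

5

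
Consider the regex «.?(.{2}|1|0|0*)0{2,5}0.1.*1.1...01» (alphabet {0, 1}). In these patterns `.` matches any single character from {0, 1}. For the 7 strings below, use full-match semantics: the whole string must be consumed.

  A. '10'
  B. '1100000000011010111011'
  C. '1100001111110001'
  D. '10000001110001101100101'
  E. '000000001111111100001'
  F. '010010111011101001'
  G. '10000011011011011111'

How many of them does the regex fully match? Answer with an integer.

A → no match — must end with '01'
B → no match — must end with '01'
C → match
D → no match
E → match
F → no match
G → no match — must end with '01'
Total matched: 2

2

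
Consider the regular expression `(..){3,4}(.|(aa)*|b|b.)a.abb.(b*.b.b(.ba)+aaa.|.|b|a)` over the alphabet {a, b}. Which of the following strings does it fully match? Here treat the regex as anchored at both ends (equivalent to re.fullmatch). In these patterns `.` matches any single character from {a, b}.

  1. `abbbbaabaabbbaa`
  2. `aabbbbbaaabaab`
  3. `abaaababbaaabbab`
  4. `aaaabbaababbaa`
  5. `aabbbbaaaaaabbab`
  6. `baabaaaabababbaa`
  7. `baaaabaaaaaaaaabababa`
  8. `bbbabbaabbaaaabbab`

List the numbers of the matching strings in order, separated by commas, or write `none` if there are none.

1 → no match
2 → no match
3 → match
4 → match
5 → match
6 → match
7 → no match
8 → no match

3, 4, 5, 6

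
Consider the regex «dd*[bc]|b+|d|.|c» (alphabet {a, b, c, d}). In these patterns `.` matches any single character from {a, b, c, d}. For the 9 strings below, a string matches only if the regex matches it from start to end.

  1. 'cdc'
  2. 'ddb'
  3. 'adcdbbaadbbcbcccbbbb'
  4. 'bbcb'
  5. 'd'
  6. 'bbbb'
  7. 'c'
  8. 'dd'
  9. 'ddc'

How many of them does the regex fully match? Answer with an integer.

1 → no match
2 → match
3 → no match
4 → no match
5 → match
6 → match
7 → match
8 → no match
9 → match
Total matched: 5

5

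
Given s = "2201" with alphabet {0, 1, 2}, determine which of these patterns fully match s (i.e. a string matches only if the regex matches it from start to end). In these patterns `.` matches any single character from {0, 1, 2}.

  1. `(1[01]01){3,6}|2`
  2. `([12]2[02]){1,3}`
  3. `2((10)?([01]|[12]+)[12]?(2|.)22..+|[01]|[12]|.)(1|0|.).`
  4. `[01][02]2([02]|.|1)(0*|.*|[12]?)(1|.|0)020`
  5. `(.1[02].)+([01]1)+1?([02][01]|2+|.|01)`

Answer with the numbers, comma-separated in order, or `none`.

3

1 → no match
2 → no match
3 → match
4 → no match — must end with "020"
5 → no match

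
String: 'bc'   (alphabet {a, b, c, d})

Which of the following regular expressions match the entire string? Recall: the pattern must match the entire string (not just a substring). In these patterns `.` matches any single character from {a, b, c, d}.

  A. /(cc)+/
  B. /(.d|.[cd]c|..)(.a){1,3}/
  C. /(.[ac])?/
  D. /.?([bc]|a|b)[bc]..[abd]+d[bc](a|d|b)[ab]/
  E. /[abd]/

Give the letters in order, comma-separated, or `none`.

A → no match — must start with 'cc'
B → no match — must end with 'a'
C → match
D → no match
E → no match

C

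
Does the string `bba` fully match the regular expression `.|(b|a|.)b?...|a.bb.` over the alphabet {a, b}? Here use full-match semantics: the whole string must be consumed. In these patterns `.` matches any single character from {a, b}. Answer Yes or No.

No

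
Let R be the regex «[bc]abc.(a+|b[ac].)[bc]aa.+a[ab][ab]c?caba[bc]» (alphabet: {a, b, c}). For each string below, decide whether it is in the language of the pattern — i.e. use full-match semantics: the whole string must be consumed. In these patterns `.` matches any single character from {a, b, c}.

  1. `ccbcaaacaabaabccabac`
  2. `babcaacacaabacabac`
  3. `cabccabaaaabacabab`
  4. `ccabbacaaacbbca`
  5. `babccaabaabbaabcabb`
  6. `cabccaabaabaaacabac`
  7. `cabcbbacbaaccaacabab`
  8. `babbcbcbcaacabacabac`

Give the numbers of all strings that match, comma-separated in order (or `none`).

1 → no match
2 → no match
3 → match
4 → no match
5 → no match
6 → match
7 → no match
8 → no match

3, 6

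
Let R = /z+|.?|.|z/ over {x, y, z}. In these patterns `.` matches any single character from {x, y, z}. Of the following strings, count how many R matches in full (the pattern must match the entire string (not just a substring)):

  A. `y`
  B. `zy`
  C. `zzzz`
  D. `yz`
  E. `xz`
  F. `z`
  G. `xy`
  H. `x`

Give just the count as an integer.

4

A. `y` → match
B. `zy` → no match
C. `zzzz` → match
D. `yz` → no match
E. `xz` → no match
F. `z` → match
G. `xy` → no match
H. `x` → match
Total matched: 4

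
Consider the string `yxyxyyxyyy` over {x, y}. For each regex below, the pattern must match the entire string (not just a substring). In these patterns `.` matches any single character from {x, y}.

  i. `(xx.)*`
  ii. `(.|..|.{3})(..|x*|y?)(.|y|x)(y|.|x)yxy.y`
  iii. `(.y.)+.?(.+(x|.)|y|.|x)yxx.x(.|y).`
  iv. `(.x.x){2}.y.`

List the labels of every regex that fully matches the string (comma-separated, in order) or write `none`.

i → no match
ii → match
iii → no match
iv → no match

ii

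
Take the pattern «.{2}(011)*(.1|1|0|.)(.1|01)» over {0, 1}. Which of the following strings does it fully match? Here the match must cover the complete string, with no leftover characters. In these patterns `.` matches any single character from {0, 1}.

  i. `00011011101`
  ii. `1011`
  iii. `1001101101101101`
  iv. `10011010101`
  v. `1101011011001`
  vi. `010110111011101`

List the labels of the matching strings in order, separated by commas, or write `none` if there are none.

i

i. `00011011101` → match
ii. `1011` → no match
iii → no match
iv. `10011010101` → no match
v → no match
vi → no match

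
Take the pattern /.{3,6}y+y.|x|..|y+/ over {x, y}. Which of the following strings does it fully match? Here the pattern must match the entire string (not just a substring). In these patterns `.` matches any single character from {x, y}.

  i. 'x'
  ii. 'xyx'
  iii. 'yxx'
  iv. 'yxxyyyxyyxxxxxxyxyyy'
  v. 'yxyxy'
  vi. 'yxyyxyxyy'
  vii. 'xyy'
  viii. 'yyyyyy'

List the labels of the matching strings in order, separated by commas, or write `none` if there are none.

i, viii

i → match
ii → no match
iii → no match
iv → no match
v → no match
vi → no match
vii → no match
viii → match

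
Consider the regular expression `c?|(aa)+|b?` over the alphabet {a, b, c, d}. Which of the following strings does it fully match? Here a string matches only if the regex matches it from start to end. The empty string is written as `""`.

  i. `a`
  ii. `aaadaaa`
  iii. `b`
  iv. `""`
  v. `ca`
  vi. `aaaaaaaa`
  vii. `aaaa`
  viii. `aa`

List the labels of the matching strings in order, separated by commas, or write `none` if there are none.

iii, iv, vi, vii, viii

i → no match
ii → no match
iii → match
iv → match
v → no match
vi → match
vii → match
viii → match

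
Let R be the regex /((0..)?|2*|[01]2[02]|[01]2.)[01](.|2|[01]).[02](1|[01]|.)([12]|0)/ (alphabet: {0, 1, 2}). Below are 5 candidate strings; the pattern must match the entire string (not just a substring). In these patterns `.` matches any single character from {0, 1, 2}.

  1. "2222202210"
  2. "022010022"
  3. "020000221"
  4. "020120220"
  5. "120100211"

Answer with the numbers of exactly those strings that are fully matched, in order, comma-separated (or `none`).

1 → no match
2 → match
3 → match
4 → match
5 → match

2, 3, 4, 5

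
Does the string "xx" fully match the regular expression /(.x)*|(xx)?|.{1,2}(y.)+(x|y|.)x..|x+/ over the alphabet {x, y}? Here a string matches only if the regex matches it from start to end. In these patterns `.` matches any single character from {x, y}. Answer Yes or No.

Yes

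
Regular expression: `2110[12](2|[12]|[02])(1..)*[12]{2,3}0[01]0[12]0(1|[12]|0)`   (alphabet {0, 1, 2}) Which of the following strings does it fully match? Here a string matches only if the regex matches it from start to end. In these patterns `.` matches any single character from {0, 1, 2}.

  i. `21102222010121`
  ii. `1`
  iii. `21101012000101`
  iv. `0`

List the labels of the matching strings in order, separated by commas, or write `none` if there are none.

i → no match
ii. `1` → no match — must start with `2110`
iii → match
iv. `0` → no match — must start with `2110`

iii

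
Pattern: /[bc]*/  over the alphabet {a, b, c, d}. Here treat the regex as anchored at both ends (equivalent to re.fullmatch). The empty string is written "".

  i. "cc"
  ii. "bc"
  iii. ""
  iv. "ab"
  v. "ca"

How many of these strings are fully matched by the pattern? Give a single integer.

3

i → match
ii → match
iii → match
iv → no match
v → no match
Total matched: 3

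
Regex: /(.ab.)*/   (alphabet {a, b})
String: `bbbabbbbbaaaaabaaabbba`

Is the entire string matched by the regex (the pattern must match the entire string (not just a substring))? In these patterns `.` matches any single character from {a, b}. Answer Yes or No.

No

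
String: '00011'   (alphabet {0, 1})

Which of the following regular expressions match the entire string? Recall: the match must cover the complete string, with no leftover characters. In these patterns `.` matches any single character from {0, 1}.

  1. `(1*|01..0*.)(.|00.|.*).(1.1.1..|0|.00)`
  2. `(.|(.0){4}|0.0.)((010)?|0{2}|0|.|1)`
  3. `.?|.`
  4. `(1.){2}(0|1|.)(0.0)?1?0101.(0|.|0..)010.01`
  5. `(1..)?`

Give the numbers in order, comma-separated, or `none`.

1 → no match
2 → match
3 → no match
4 → no match — must start with '1'
5 → no match

2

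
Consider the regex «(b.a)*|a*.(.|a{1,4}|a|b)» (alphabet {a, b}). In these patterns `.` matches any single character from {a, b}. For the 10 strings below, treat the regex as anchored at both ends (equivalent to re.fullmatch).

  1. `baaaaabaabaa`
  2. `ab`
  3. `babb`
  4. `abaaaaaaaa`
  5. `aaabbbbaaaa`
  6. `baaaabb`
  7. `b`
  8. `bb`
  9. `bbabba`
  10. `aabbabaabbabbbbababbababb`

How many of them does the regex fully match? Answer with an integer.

1. `baaaaabaabaa` → no match
2. `ab` → match
3. `babb` → no match
4. `abaaaaaaaa` → no match
5. `aaabbbbaaaa` → no match
6. `baaaabb` → no match
7. `b` → no match
8. `bb` → match
9. `bbabba` → match
10 → no match
Total matched: 3

3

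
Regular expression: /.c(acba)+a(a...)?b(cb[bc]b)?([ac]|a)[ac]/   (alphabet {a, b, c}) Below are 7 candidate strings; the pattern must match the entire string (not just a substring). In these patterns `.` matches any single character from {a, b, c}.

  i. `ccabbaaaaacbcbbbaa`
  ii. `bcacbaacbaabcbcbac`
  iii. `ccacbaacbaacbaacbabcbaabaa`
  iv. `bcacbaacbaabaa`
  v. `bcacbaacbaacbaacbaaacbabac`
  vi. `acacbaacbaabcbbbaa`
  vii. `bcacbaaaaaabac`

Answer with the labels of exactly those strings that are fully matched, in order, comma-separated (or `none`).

ii, iv, v, vi, vii

i → no match
ii → match
iii → no match
iv → match
v → match
vi → match
vii → match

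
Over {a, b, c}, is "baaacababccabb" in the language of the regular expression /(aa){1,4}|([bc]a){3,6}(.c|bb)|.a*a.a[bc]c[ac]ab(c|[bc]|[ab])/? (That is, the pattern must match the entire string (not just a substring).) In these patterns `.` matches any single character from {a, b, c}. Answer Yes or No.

No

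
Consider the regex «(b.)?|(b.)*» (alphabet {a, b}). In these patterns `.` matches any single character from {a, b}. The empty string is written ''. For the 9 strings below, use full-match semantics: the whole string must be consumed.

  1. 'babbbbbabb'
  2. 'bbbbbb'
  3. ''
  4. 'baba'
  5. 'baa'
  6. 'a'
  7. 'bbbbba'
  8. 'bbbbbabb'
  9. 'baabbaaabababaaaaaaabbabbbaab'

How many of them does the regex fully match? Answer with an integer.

6

1 → match
2 → match
3 → match
4 → match
5 → no match
6 → no match
7 → match
8 → match
9 → no match
Total matched: 6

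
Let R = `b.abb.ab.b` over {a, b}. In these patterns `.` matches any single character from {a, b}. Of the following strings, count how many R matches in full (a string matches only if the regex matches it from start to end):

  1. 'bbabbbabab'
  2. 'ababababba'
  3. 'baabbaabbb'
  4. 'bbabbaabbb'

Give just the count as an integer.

3

1. 'bbabbbabab' → match
2. 'ababababba' → no match — must start with 'b'
3. 'baabbaabbb' → match
4. 'bbabbaabbb' → match
Total matched: 3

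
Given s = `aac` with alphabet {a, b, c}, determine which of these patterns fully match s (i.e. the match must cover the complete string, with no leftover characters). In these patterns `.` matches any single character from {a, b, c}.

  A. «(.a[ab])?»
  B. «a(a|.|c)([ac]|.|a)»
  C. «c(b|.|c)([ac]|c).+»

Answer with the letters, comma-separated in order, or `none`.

A → no match
B → match
C → no match — must start with `c`

B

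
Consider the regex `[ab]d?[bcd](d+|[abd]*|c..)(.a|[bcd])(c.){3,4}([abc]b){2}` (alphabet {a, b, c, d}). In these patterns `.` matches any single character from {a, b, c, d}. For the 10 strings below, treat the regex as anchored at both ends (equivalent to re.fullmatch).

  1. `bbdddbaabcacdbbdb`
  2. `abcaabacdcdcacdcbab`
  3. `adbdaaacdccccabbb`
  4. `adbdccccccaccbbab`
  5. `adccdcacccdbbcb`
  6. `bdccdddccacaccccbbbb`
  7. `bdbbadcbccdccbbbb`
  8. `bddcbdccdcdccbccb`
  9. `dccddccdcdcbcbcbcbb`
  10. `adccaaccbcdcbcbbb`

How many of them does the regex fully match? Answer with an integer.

5

1 → no match
2 → match
3 → match
4 → match
5 → match
6 → no match
7 → no match
8 → no match
9 → no match
10 → match
Total matched: 5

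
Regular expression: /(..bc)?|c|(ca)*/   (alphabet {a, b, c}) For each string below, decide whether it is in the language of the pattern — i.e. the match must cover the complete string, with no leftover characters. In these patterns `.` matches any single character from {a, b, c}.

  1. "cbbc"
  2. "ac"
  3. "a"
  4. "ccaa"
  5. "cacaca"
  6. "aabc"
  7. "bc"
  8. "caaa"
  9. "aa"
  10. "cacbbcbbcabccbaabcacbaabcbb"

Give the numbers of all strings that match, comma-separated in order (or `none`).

1 → match
2 → no match
3 → no match
4 → no match
5 → match
6 → match
7 → no match
8 → no match
9 → no match
10 → no match

1, 5, 6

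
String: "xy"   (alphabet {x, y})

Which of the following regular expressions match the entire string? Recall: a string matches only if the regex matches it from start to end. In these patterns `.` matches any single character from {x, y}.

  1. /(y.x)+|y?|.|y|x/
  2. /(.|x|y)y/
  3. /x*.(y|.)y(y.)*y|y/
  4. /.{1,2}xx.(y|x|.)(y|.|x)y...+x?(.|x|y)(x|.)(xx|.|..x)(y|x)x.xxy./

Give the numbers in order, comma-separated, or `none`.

2

1 → no match
2 → match
3 → no match
4 → no match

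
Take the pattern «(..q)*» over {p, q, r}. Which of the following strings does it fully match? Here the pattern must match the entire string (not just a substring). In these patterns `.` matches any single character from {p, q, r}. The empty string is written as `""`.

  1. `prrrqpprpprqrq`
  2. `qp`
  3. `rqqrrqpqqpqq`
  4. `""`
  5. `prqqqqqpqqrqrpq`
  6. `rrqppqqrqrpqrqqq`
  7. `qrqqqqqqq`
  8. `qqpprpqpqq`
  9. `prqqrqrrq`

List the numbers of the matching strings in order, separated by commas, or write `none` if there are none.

3, 4, 5, 7, 9

1 → no match
2 → no match
3 → match
4 → match
5 → match
6 → no match
7 → match
8 → no match
9 → match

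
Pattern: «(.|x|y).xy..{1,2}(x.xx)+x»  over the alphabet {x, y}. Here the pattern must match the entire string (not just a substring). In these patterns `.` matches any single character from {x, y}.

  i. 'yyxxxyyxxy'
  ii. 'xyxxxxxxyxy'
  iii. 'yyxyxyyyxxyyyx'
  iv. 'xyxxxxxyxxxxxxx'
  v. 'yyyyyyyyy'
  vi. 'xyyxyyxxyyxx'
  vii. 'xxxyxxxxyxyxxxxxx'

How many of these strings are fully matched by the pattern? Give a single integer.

0

i → no match — must end with 'xxx'
ii → no match — must end with 'xxx'
iii → no match — must end with 'xxx'
iv → no match
v → no match — must end with 'xxx'
vi → no match — must end with 'xxx'
vii → no match
Total matched: 0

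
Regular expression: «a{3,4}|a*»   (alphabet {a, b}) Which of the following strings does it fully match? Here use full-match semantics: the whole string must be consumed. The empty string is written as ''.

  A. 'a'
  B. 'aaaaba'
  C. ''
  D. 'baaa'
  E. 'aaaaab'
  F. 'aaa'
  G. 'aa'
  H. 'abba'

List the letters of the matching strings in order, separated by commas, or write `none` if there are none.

A, C, F, G

A → match
B → no match
C → match
D → no match
E → no match
F → match
G → match
H → no match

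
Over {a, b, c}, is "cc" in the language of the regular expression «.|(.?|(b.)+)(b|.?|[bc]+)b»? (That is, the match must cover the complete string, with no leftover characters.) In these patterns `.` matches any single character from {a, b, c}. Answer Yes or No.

No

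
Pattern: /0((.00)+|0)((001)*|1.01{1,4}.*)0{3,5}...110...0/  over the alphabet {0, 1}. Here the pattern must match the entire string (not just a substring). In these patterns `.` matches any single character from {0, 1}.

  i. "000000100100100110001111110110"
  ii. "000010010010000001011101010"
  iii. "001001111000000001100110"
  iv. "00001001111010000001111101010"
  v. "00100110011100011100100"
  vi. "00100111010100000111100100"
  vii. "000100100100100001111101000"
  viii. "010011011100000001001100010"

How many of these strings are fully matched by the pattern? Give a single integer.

5

i → no match
ii → match
iii → match
iv → match
v → no match
vi → match
vii → no match
viii → match
Total matched: 5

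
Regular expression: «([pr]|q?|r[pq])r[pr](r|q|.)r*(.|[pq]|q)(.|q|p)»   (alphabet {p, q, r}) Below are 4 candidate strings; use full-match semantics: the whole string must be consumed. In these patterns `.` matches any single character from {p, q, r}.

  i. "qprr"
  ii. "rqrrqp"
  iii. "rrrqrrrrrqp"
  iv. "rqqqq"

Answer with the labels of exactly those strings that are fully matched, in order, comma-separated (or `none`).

iii

i. "qprr" → no match
ii. "rqrrqp" → no match
iii. "rrrqrrrrrqp" → match
iv. "rqqqq" → no match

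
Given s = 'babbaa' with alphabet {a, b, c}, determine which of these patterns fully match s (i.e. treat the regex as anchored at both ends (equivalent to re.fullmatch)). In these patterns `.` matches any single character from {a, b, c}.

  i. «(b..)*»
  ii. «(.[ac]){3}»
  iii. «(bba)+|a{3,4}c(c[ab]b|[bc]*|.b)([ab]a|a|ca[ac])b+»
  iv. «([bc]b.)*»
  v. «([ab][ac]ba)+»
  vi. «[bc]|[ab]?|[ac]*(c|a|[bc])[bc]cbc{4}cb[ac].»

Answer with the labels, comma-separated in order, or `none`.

i → match
ii → no match
iii → no match
iv → no match
v → no match — must end with 'ba'
vi → no match

i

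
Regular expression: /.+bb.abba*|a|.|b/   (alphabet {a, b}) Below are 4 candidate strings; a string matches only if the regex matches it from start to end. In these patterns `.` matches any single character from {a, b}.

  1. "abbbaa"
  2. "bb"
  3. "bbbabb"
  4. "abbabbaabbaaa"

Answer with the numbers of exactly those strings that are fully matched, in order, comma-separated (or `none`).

1 → no match
2 → no match
3 → no match
4 → match

4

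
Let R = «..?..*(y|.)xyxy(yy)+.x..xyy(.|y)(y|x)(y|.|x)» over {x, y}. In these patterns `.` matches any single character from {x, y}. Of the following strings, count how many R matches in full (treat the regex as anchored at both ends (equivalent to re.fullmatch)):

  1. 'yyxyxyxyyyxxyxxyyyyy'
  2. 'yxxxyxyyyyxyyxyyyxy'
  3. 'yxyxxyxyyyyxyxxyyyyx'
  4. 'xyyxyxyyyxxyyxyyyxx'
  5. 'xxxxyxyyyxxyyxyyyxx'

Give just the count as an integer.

1 → match
2 → match
3 → match
4 → match
5 → match
Total matched: 5

5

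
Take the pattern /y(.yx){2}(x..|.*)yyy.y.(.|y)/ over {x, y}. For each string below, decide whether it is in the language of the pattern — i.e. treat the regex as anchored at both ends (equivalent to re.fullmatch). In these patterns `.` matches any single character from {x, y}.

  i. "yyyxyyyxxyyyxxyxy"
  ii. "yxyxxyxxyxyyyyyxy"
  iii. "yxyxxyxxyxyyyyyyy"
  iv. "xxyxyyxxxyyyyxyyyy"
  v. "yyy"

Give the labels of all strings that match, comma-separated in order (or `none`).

ii, iii

i → no match
ii → match
iii → match
iv → no match — must start with "y"
v → no match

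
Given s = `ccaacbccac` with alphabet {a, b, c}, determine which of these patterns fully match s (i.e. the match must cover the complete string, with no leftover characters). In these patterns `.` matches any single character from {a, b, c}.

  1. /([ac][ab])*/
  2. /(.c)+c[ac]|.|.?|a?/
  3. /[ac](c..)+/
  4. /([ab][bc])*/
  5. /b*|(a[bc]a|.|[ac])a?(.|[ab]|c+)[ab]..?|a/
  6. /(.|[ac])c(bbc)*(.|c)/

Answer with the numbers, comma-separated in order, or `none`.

1 → no match
2 → no match
3 → match
4 → no match
5 → no match
6 → no match

3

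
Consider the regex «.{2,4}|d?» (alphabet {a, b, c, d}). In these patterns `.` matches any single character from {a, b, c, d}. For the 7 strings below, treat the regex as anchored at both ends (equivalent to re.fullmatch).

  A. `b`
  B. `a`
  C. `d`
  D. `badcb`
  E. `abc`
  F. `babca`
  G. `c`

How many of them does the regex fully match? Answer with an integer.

A → no match
B → no match
C → match
D → no match
E → match
F → no match
G → no match
Total matched: 2

2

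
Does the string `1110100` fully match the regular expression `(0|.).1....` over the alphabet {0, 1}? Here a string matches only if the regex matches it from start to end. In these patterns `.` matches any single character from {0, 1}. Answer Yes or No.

Yes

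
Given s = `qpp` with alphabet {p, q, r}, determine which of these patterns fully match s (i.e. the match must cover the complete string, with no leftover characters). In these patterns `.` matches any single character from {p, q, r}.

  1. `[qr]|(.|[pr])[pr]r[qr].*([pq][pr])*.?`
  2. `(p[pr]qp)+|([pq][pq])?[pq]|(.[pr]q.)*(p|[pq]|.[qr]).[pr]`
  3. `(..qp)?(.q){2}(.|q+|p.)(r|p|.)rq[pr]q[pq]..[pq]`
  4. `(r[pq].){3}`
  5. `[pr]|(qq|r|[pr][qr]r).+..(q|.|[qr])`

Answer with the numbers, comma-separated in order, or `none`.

1 → no match
2 → match
3 → no match
4 → no match — must start with `r`
5 → no match

2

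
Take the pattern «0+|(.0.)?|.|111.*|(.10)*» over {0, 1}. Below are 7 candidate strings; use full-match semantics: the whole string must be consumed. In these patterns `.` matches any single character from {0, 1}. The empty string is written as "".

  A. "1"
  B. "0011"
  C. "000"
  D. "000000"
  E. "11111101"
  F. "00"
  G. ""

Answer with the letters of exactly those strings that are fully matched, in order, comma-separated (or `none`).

A, C, D, E, F, G

A → match
B → no match
C → match
D → match
E → match
F → match
G → match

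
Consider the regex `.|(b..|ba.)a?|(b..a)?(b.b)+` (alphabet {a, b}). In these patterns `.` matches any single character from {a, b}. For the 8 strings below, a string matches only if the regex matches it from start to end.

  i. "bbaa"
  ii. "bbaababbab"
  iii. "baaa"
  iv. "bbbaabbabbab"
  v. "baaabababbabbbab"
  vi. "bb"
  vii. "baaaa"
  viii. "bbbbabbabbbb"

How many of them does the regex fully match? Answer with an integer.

i → match
ii → match
iii → match
iv → no match
v → no match
vi → no match
vii → no match
viii → match
Total matched: 4

4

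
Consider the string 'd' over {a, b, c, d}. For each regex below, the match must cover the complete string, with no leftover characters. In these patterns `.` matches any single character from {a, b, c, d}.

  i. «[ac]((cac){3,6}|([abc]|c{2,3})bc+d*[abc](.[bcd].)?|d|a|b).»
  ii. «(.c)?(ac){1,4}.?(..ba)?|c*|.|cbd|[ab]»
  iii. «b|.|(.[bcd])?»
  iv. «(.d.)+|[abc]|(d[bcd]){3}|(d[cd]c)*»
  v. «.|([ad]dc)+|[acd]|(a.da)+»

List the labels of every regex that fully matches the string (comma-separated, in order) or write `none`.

ii, iii, v

i → no match
ii → match
iii → match
iv → no match
v → match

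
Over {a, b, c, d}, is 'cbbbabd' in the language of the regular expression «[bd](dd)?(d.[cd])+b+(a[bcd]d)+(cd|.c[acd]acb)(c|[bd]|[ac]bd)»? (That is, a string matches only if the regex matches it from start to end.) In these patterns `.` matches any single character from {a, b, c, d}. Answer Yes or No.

No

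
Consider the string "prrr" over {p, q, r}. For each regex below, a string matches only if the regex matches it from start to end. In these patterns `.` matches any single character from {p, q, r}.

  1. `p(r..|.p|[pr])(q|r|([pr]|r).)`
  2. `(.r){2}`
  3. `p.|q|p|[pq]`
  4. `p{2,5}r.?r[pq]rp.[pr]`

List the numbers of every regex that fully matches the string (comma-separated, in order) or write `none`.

1 → match
2 → match
3 → no match
4 → no match

1, 2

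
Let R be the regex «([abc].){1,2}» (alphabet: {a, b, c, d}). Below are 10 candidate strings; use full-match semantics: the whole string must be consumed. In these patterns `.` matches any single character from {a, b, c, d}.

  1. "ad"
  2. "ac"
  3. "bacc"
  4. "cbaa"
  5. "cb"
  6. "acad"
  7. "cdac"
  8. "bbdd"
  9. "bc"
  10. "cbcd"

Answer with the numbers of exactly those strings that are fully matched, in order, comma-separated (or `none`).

1 → match
2 → match
3 → match
4 → match
5 → match
6 → match
7 → match
8 → no match
9 → match
10 → match

1, 2, 3, 4, 5, 6, 7, 9, 10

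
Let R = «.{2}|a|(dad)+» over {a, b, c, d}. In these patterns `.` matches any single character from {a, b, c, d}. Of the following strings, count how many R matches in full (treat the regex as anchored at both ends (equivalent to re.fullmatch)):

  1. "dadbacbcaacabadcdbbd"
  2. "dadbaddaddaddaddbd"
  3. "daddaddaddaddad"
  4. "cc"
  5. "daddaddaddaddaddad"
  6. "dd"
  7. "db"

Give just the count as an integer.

1 → no match
2 → no match
3 → match
4 → match
5 → match
6 → match
7 → match
Total matched: 5

5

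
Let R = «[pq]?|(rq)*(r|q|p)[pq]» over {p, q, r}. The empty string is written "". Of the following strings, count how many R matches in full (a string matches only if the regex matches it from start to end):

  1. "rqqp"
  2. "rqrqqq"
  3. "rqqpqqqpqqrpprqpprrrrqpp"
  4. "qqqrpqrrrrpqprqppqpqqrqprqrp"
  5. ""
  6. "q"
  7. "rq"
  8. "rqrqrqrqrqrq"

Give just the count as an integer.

6

1 → match
2 → match
3 → no match
4 → no match
5 → match
6 → match
7 → match
8 → match
Total matched: 6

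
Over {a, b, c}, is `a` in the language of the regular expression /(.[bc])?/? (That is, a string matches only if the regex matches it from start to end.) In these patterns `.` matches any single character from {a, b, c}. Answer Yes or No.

No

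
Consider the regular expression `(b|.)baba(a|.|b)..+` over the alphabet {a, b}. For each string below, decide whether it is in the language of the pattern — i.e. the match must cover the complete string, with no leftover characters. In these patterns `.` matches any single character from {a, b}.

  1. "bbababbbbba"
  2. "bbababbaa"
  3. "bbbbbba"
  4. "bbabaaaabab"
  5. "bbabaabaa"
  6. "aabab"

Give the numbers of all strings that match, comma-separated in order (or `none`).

1 → match
2 → match
3 → no match
4 → match
5 → match
6 → no match

1, 2, 4, 5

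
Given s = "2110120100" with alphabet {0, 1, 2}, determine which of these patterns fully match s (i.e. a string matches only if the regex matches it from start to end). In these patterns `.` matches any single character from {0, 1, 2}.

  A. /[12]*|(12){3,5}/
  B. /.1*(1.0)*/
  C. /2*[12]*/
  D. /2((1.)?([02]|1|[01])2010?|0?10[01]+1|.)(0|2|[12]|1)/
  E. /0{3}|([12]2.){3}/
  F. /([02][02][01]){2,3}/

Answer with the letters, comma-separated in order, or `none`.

B

A → no match
B → match
C → no match
D → no match
E → no match
F → no match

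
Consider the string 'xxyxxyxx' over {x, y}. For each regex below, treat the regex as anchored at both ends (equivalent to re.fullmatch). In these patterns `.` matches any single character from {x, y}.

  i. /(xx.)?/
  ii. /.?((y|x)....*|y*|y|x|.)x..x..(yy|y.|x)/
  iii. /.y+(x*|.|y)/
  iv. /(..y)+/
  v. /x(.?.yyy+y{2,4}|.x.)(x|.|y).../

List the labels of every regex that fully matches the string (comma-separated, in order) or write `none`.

ii

i → no match
ii → match
iii → no match
iv → no match — must end with 'y'
v → no match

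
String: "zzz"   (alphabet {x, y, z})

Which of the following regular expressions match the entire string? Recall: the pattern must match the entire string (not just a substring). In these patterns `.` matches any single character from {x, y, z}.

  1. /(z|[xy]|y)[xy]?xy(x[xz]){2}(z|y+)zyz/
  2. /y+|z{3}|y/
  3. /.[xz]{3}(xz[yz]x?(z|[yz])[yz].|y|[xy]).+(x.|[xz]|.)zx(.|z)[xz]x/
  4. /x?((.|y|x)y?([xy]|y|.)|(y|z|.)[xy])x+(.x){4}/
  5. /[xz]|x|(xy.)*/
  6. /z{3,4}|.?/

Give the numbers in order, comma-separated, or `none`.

2, 6

1 → no match — must end with "zyz"
2 → match
3 → no match — must end with "x"
4 → no match — must end with "x"
5 → no match
6 → match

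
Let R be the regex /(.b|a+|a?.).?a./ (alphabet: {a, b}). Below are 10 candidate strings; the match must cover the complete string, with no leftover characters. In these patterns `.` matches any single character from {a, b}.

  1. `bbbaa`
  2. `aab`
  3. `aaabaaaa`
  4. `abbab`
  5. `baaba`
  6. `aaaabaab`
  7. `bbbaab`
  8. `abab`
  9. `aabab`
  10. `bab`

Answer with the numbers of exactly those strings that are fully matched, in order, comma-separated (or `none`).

1, 2, 4, 8, 9, 10

1. `bbbaa` → match
2. `aab` → match
3. `aaabaaaa` → no match
4. `abbab` → match
5. `baaba` → no match
6. `aaaabaab` → no match
7. `bbbaab` → no match
8. `abab` → match
9. `aabab` → match
10. `bab` → match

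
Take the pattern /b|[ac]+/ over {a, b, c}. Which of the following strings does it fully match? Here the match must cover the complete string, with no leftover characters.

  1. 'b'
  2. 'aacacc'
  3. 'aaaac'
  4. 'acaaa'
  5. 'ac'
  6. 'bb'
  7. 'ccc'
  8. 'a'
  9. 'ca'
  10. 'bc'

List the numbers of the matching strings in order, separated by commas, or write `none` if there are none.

1. 'b' → match
2. 'aacacc' → match
3. 'aaaac' → match
4. 'acaaa' → match
5. 'ac' → match
6. 'bb' → no match
7. 'ccc' → match
8. 'a' → match
9. 'ca' → match
10. 'bc' → no match

1, 2, 3, 4, 5, 7, 8, 9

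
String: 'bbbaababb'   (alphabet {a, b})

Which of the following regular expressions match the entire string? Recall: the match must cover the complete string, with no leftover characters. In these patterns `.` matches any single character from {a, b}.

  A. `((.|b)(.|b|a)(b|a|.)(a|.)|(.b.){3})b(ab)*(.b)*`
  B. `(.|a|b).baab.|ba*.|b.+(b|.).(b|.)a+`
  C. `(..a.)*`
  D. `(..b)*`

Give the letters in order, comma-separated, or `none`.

D

A → no match
B → no match
C → no match
D → match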